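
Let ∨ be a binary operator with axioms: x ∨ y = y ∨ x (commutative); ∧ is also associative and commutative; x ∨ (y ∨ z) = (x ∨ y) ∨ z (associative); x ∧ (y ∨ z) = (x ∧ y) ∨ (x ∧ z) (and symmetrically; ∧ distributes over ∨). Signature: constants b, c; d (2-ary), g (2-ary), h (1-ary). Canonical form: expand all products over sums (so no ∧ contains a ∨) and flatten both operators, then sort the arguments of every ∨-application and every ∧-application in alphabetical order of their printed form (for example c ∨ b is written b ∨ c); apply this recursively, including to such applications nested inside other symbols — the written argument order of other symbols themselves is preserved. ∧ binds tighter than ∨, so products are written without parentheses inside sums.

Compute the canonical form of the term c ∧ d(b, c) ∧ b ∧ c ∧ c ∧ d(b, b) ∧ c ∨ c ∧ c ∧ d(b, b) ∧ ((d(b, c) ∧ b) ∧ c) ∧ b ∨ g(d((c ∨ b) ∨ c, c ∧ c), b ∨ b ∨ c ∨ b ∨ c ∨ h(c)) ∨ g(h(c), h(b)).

Answer: b ∧ b ∧ c ∧ c ∧ c ∧ d(b, b) ∧ d(b, c) ∨ b ∧ c ∧ c ∧ c ∧ c ∧ d(b, b) ∧ d(b, c) ∨ g(d(b ∨ c ∨ c, c ∧ c), b ∨ b ∨ b ∨ c ∨ c ∨ h(c)) ∨ g(h(c), h(b))

Derivation:
Merge nested applications:  b ∧ c ∧ c ∧ c ∧ c ∧ d(b, b) ∧ d(b, c) ∨ b ∧ b ∧ c ∧ c ∧ c ∧ d(b, b) ∧ d(b, c) ∨ g(d(b ∨ c ∨ c, c ∧ c), b ∨ b ∨ b ∨ c ∨ c ∨ h(c)) ∨ g(h(c), h(b))
Sort arguments:  b ∧ b ∧ c ∧ c ∧ c ∧ d(b, b) ∧ d(b, c) ∨ b ∧ c ∧ c ∧ c ∧ c ∧ d(b, b) ∧ d(b, c) ∨ g(d(b ∨ c ∨ c, c ∧ c), b ∨ b ∨ b ∨ c ∨ c ∨ h(c)) ∨ g(h(c), h(b))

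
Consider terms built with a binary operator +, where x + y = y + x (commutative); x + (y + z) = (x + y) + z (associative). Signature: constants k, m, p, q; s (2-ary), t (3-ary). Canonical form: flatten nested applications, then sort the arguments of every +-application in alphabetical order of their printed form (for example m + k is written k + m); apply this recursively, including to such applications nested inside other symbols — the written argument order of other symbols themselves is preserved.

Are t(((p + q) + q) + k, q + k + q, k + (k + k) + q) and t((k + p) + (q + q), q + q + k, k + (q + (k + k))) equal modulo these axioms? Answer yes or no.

Left:  t(((p + q) + q) + k, q + k + q, k + (k + k) + q)
  Work inside:  ((p + q) + q) + k
  Merge nested applications:  p + q + q + k
  Sort:  k + p + q + q
  Reassemble:  t(k + p + q + q, k + q + q, k + k + k + q)
Right:  t((k + p) + (q + q), q + q + k, k + (q + (k + k)))
  Descend into:  k + (q + (k + k))
  Merge nested applications:  k + q + k + k
  Sort:  k + k + k + q
  Rebuild:  t(k + p + q + q, k + q + q, k + k + k + q)

Answer: yes — both canonical forms are t(k + p + q + q, k + q + q, k + k + k + q)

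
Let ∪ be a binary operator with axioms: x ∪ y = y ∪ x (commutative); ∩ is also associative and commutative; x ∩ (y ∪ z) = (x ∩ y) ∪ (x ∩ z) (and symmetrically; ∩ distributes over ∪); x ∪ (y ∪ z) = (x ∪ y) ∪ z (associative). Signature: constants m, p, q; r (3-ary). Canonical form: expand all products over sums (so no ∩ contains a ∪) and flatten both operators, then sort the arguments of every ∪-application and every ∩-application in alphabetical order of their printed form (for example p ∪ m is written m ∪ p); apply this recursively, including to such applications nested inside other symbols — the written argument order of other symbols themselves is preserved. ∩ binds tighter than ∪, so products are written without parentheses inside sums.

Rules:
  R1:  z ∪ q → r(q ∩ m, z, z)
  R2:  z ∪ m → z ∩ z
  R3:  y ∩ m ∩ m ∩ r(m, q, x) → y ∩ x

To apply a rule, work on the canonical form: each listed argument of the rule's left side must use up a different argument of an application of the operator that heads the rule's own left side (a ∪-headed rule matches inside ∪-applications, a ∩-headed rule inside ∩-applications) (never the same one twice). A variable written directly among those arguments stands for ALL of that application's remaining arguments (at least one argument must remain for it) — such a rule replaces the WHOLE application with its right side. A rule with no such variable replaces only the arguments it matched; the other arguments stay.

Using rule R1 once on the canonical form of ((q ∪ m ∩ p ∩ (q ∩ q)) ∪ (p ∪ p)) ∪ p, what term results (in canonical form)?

Answer: r(m ∩ q, m ∩ p ∩ q ∩ q ∪ p ∪ p ∪ p, m ∩ p ∩ q ∩ q ∪ p ∪ p ∪ p)

Derivation:
Canonical form:  m ∩ p ∩ q ∩ q ∪ p ∪ p ∪ p ∪ q
Match R1:  consume q;  z := m ∩ p ∩ q ∩ q ∪ p ∪ p ∪ p
The extension variable absorbs all remaining arguments, so the whole application is rewritten.
Result:  r(m ∩ q, m ∩ p ∩ q ∩ q ∪ p ∪ p ∪ p, m ∩ p ∩ q ∩ q ∪ p ∪ p ∪ p)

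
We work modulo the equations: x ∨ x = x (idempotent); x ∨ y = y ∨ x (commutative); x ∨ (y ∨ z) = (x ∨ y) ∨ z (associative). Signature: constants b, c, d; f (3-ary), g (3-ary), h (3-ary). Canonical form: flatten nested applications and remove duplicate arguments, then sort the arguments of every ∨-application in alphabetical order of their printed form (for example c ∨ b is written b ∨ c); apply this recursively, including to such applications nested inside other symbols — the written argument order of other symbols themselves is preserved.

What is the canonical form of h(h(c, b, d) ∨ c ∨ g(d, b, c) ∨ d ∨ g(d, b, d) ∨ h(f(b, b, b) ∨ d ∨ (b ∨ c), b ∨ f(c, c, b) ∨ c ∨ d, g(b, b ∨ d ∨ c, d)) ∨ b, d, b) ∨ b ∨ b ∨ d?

Inside:  h(h(c, b, d) ∨ c ∨ g(d, b, c) ∨ d ∨ g(d, b, d) ∨ h(f(b, b, b) ∨ d ∨ (b ∨ c), b ∨ f(c, c, b) ∨ c ∨ d, g(b, b ∨ d ∨ c, d)) ∨ b, d, b)  →  h(b ∨ c ∨ d ∨ g(d, b, c) ∨ g(d, b, d) ∨ h(b ∨ c ∨ d ∨ f(b, b, b), b ∨ c ∨ d ∨ f(c, c, b), g(b, b ∨ c ∨ d, d)) ∨ h(c, b, d), d, b)
Deduplicate:  drop duplicate b
Sort:  b ∨ d ∨ h(b ∨ c ∨ d ∨ g(d, b, c) ∨ g(d, b, d) ∨ h(b ∨ c ∨ d ∨ f(b, b, b), b ∨ c ∨ d ∨ f(c, c, b), g(b, b ∨ c ∨ d, d)) ∨ h(c, b, d), d, b)

Answer: b ∨ d ∨ h(b ∨ c ∨ d ∨ g(d, b, c) ∨ g(d, b, d) ∨ h(b ∨ c ∨ d ∨ f(b, b, b), b ∨ c ∨ d ∨ f(c, c, b), g(b, b ∨ c ∨ d, d)) ∨ h(c, b, d), d, b)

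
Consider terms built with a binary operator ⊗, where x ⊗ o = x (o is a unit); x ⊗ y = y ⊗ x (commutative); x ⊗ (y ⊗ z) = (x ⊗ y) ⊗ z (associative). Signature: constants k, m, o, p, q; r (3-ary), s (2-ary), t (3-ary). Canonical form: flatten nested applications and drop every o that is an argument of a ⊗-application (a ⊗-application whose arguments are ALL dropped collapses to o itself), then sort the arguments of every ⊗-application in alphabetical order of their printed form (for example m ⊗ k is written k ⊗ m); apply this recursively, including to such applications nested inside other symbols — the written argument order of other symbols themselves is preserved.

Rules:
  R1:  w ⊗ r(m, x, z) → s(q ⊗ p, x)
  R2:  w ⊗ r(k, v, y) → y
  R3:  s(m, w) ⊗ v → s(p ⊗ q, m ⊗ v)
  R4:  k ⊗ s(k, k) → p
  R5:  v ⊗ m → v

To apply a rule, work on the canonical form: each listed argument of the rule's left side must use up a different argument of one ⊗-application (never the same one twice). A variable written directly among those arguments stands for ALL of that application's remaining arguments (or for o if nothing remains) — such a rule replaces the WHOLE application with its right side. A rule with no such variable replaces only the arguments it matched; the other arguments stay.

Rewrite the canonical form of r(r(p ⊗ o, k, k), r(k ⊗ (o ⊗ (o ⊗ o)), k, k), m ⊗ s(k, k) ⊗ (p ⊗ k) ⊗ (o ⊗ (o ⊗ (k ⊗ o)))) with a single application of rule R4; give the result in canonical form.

Answer: r(r(p, k, k), r(k, k, k), k ⊗ m ⊗ p ⊗ p)

Derivation:
Canonical form:  r(r(p, k, k), r(k, k, k), k ⊗ k ⊗ m ⊗ p ⊗ s(k, k))
R4 matches:  uses k, s(k, k)
New term:  r(r(p, k, k), r(k, k, k), k ⊗ m ⊗ p ⊗ p)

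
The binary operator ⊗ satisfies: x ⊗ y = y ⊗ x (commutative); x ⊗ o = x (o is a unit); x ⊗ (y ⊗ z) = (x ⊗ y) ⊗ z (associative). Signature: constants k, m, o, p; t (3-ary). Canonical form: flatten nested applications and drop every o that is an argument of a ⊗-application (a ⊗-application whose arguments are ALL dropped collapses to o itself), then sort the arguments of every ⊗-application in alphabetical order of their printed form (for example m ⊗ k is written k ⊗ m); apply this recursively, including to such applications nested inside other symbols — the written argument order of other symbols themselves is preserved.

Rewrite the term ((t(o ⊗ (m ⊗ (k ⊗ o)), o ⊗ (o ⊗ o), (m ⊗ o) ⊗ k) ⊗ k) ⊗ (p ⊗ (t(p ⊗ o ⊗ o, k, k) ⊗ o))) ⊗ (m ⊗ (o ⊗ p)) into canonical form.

Answer: k ⊗ m ⊗ p ⊗ p ⊗ t(k ⊗ m, o, k ⊗ m) ⊗ t(p, k, k)

Derivation:
Merge nested applications:  t(o ⊗ (m ⊗ (k ⊗ o)), o ⊗ (o ⊗ o), (m ⊗ o) ⊗ k) ⊗ k ⊗ p ⊗ t(p ⊗ o ⊗ o, k, k) ⊗ o ⊗ m ⊗ o ⊗ p
Inside:  t(o ⊗ (m ⊗ (k ⊗ o)), o ⊗ (o ⊗ o), (m ⊗ o) ⊗ k)  →  t(k ⊗ m, o, k ⊗ m)
Canonicalize subterm:  t(p ⊗ o ⊗ o, k, k)  →  t(p, k, k)
Unit:  drop o (×2)
Sort arguments:  k ⊗ m ⊗ p ⊗ p ⊗ t(k ⊗ m, o, k ⊗ m) ⊗ t(p, k, k)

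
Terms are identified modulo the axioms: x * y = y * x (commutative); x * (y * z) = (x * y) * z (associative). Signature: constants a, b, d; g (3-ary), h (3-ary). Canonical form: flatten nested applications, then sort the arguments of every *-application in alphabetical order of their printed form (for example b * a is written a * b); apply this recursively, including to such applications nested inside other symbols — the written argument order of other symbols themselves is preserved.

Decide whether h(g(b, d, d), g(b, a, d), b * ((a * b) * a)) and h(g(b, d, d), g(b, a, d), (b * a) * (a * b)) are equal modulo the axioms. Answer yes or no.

Answer: yes — both canonical forms are h(g(b, d, d), g(b, a, d), a * a * b * b)

Derivation:
Left:  h(g(b, d, d), g(b, a, d), b * ((a * b) * a))
  Focus inside:  b * ((a * b) * a)
  Flatten:  b * a * b * a
  Order the arguments:  a * a * b * b
  Rebuild:  h(g(b, d, d), g(b, a, d), a * a * b * b)
Right:  h(g(b, d, d), g(b, a, d), (b * a) * (a * b))
  Work inside:  (b * a) * (a * b)
  Merge nested applications:  b * a * a * b
  Sort arguments:  a * a * b * b
  Reassemble:  h(g(b, d, d), g(b, a, d), a * a * b * b)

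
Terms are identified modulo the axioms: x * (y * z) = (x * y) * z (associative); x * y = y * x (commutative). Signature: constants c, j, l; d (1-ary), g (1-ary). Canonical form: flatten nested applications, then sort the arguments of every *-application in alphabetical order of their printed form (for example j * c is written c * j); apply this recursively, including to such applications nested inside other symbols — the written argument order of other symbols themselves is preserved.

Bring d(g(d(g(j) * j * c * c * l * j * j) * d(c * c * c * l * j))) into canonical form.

Descend into:  d(g(j) * j * c * c * l * j * j) * d(c * c * c * l * j)
Canonicalize subterm:  d(g(j) * j * c * c * l * j * j)  →  d(c * c * g(j) * j * j * j * l)
Simplify inside:  d(c * c * c * l * j)  →  d(c * c * c * j * l)
Order the arguments:  d(c * c * c * j * l) * d(c * c * g(j) * j * j * j * l)
Put back:  d(g(d(c * c * c * j * l) * d(c * c * g(j) * j * j * j * l)))

Answer: d(g(d(c * c * c * j * l) * d(c * c * g(j) * j * j * j * l)))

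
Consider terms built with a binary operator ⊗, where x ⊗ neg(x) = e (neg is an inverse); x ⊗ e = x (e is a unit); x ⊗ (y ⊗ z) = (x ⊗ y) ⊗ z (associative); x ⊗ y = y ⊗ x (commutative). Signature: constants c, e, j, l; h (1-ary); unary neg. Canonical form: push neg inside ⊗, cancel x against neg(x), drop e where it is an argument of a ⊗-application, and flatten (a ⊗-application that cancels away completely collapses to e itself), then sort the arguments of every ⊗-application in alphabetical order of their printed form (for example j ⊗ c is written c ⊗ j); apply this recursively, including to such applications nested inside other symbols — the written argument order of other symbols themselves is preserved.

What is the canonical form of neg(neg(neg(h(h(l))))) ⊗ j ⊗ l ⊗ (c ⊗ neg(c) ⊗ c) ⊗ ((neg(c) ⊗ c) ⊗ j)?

Push neg inside:  distribute neg over ⊗ and collapse double neg
Collect terms:  neg(h(h(l))) ⊗ j ⊗ j ⊗ l ⊗ c
Sort:  c ⊗ j ⊗ j ⊗ l ⊗ neg(h(h(l)))

Answer: c ⊗ j ⊗ j ⊗ l ⊗ neg(h(h(l)))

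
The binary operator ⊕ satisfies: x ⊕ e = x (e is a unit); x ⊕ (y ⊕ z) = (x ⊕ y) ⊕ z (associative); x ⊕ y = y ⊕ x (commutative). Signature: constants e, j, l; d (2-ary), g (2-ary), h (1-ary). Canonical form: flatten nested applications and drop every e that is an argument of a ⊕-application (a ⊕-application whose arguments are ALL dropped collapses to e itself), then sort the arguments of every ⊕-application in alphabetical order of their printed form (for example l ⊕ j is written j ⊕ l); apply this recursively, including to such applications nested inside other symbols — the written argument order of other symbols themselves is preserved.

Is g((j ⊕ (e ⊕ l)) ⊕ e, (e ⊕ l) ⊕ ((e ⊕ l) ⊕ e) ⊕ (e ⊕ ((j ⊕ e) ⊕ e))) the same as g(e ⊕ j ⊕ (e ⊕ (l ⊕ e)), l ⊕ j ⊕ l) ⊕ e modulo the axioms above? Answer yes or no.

Answer: yes — both canonical forms are g(j ⊕ l, j ⊕ l ⊕ l)

Derivation:
Left:  g((j ⊕ (e ⊕ l)) ⊕ e, (e ⊕ l) ⊕ ((e ⊕ l) ⊕ e) ⊕ (e ⊕ ((j ⊕ e) ⊕ e)))
  Descend into:  (e ⊕ l) ⊕ ((e ⊕ l) ⊕ e) ⊕ (e ⊕ ((j ⊕ e) ⊕ e))
  Un-nest:  e ⊕ l ⊕ e ⊕ l ⊕ e ⊕ e ⊕ j ⊕ e ⊕ e
  Unit:  drop e (×6)
  Sort arguments:  j ⊕ l ⊕ l
  Rebuild:  g(j ⊕ l, j ⊕ l ⊕ l)
Right:  g(e ⊕ j ⊕ (e ⊕ (l ⊕ e)), l ⊕ j ⊕ l) ⊕ e
  Inside:  g(e ⊕ j ⊕ (e ⊕ (l ⊕ e)), l ⊕ j ⊕ l)  →  g(j ⊕ l, j ⊕ l ⊕ l)
  Unit:  drop e
  Order the arguments:  g(j ⊕ l, j ⊕ l ⊕ l)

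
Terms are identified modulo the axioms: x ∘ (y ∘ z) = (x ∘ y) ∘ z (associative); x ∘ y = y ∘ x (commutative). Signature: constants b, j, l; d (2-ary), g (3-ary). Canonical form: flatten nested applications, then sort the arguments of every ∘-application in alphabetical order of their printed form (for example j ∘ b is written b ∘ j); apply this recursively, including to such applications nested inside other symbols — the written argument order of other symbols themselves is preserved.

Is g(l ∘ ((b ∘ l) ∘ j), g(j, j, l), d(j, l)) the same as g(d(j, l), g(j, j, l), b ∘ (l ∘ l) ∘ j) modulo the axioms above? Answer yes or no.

Answer: no — g(b ∘ j ∘ l ∘ l, g(j, j, l), d(j, l)) vs g(d(j, l), g(j, j, l), b ∘ j ∘ l ∘ l)

Derivation:
Left:  g(l ∘ ((b ∘ l) ∘ j), g(j, j, l), d(j, l))
  Descend into:  l ∘ ((b ∘ l) ∘ j)
  Un-nest:  l ∘ b ∘ l ∘ j
  Order the arguments:  b ∘ j ∘ l ∘ l
  Rebuild:  g(b ∘ j ∘ l ∘ l, g(j, j, l), d(j, l))
Right:  g(d(j, l), g(j, j, l), b ∘ (l ∘ l) ∘ j)
  Work inside:  b ∘ (l ∘ l) ∘ j
  Un-nest:  b ∘ l ∘ l ∘ j
  Sort arguments:  b ∘ j ∘ l ∘ l
  Rebuild:  g(d(j, l), g(j, j, l), b ∘ j ∘ l ∘ l)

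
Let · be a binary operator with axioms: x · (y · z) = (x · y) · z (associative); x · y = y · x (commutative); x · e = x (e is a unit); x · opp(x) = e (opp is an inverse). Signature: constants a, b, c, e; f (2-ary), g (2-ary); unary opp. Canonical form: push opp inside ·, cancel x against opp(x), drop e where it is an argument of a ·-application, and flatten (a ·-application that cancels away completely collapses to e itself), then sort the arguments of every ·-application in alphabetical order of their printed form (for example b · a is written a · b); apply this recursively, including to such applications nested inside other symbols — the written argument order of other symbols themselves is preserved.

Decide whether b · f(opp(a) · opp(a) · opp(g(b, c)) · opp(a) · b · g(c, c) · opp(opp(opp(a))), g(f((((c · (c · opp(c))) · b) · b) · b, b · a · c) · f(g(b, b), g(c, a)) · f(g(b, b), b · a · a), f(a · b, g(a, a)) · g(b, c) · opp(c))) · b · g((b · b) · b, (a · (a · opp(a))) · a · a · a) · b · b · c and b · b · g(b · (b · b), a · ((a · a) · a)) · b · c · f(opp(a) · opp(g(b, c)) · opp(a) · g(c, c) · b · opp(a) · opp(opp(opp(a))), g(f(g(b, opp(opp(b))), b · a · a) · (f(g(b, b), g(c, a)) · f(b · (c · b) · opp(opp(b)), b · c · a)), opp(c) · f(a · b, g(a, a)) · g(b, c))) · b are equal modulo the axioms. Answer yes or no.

Left:  b · f(opp(a) · opp(a) · opp(g(b, c)) · opp(a) · b · g(c, c) · opp(opp(opp(a))), g(f((((c · (c · opp(c))) · b) · b) · b, b · a · c) · f(g(b, b), g(c, a)) · f(g(b, b), b · a · a), f(a · b, g(a, a)) · g(b, c) · opp(c))) · b · g((b · b) · b, (a · (a · opp(a))) · a · a · a) · b · b · c
  Push opp inside:  distribute opp over · and collapse double opp
  Collect terms:  b · b · b · b · f(b · g(c, c) · opp(a) · opp(a) · opp(a) · opp(a) · opp(g(b, c)), g(f(b · b · b · c, a · b · c) · f(g(b, b), a · a · b) · f(g(b, b), g(c, a)), f(a · b, g(a, a)) · g(b, c) · opp(c))) · g(b · b · b, a · a · a · a) · c
  Sort:  b · b · b · b · c · f(b · g(c, c) · opp(a) · opp(a) · opp(a) · opp(a) · opp(g(b, c)), g(f(b · b · b · c, a · b · c) · f(g(b, b), a · a · b) · f(g(b, b), g(c, a)), f(a · b, g(a, a)) · g(b, c) · opp(c))) · g(b · b · b, a · a · a · a)
Right:  b · b · g(b · (b · b), a · ((a · a) · a)) · b · c · f(opp(a) · opp(g(b, c)) · opp(a) · g(c, c) · b · opp(a) · opp(opp(opp(a))), g(f(g(b, opp(opp(b))), b · a · a) · (f(g(b, b), g(c, a)) · f(b · (c · b) · opp(opp(b)), b · c · a)), opp(c) · f(a · b, g(a, a)) · g(b, c))) · b
  Push opp inside:  distribute opp over · and collapse double opp
  Combine occurrences:  b · b · b · b · g(b · b · b, a · a · a · a) · c · f(b · g(c, c) · opp(a) · opp(a) · opp(a) · opp(a) · opp(g(b, c)), g(f(b · b · b · c, a · b · c) · f(g(b, b), a · a · b) · f(g(b, b), g(c, a)), f(a · b, g(a, a)) · g(b, c) · opp(c)))
  Sort:  b · b · b · b · c · f(b · g(c, c) · opp(a) · opp(a) · opp(a) · opp(a) · opp(g(b, c)), g(f(b · b · b · c, a · b · c) · f(g(b, b), a · a · b) · f(g(b, b), g(c, a)), f(a · b, g(a, a)) · g(b, c) · opp(c))) · g(b · b · b, a · a · a · a)

Answer: yes — both canonical forms are b · b · b · b · c · f(b · g(c, c) · opp(a) · opp(a) · opp(a) · opp(a) · opp(g(b, c)), g(f(b · b · b · c, a · b · c) · f(g(b, b), a · a · b) · f(g(b, b), g(c, a)), f(a · b, g(a, a)) · g(b, c) · opp(c))) · g(b · b · b, a · a · a · a)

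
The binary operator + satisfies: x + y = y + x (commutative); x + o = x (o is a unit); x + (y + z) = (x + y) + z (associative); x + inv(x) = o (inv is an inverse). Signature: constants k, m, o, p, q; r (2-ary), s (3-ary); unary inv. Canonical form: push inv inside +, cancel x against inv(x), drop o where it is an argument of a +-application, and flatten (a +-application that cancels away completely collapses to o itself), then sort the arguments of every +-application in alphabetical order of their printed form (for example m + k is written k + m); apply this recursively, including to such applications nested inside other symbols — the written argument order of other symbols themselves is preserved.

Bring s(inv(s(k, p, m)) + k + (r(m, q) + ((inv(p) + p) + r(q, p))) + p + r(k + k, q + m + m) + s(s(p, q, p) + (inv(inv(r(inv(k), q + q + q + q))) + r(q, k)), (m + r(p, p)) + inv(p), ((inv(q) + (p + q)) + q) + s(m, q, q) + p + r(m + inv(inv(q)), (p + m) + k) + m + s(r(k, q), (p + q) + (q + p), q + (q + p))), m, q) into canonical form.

Answer: s(inv(s(k, p, m)) + k + p + r(k + k, m + m + q) + r(m, q) + r(q, p) + s(r(inv(k), q + q + q + q) + r(q, k) + s(p, q, p), inv(p) + m + r(p, p), m + p + p + q + r(m + q, k + m + p) + s(m, q, q) + s(r(k, q), p + p + q + q, p + q + q)), m, q)

Derivation:
Work inside:  inv(s(k, p, m)) + k + (r(m, q) + ((inv(p) + p) + r(q, p))) + p + r(k + k, q + m + m) + s(s(p, q, p) + (inv(inv(r(inv(k), q + q + q + q))) + r(q, k)), (m + r(p, p)) + inv(p), ((inv(q) + (p + q)) + q) + s(m, q, q) + p + r(m + inv(inv(q)), (p + m) + k) + m + s(r(k, q), (p + q) + (q + p), q + (q + p)))
Push inv inside:  distribute inv over + and collapse double inv
Collect:  inv(s(k, p, m)) + k + r(m, q) + p + r(q, p) + r(k + k, m + m + q) + s(r(inv(k), q + q + q + q) + r(q, k) + s(p, q, p), inv(p) + m + r(p, p), m + p + p + q + r(m + q, k + m + p) + s(m, q, q) + s(r(k, q), p + p + q + q, p + q + q))
Order the arguments:  inv(s(k, p, m)) + k + p + r(k + k, m + m + q) + r(m, q) + r(q, p) + s(r(inv(k), q + q + q + q) + r(q, k) + s(p, q, p), inv(p) + m + r(p, p), m + p + p + q + r(m + q, k + m + p) + s(m, q, q) + s(r(k, q), p + p + q + q, p + q + q))
Rebuild:  s(inv(s(k, p, m)) + k + p + r(k + k, m + m + q) + r(m, q) + r(q, p) + s(r(inv(k), q + q + q + q) + r(q, k) + s(p, q, p), inv(p) + m + r(p, p), m + p + p + q + r(m + q, k + m + p) + s(m, q, q) + s(r(k, q), p + p + q + q, p + q + q)), m, q)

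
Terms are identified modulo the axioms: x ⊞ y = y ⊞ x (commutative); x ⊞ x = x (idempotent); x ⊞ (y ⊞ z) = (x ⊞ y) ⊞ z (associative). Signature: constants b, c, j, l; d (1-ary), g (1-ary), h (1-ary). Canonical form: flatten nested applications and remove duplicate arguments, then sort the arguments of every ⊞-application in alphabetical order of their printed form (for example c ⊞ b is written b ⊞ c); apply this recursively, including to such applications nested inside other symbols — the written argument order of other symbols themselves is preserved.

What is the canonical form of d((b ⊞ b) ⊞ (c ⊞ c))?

Descend into:  (b ⊞ b) ⊞ (c ⊞ c)
Un-nest:  b ⊞ b ⊞ c ⊞ c
Drop duplicates:  drop duplicate b, c
Order the arguments:  b ⊞ c
Put back:  d(b ⊞ c)

Answer: d(b ⊞ c)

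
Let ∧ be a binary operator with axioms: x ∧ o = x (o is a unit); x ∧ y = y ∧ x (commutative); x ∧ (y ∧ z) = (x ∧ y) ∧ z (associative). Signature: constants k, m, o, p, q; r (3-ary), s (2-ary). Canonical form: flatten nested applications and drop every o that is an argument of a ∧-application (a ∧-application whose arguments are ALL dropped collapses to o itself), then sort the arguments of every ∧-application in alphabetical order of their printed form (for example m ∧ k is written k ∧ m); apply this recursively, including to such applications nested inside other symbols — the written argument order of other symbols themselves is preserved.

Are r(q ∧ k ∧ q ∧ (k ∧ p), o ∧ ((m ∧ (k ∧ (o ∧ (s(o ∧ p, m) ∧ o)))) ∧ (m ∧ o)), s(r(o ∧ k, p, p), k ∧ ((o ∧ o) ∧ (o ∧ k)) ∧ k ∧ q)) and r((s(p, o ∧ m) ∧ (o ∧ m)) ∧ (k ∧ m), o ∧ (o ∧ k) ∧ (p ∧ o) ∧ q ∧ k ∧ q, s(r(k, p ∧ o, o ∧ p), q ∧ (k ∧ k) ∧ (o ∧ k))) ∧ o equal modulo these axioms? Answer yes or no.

Answer: no — r(k ∧ k ∧ p ∧ q ∧ q, k ∧ m ∧ m ∧ s(p, m), s(r(k, p, p), k ∧ k ∧ k ∧ q)) vs r(k ∧ m ∧ m ∧ s(p, m), k ∧ k ∧ p ∧ q ∧ q, s(r(k, p, p), k ∧ k ∧ k ∧ q))

Derivation:
Left:  r(q ∧ k ∧ q ∧ (k ∧ p), o ∧ ((m ∧ (k ∧ (o ∧ (s(o ∧ p, m) ∧ o)))) ∧ (m ∧ o)), s(r(o ∧ k, p, p), k ∧ ((o ∧ o) ∧ (o ∧ k)) ∧ k ∧ q))
  Descend into:  o ∧ ((m ∧ (k ∧ (o ∧ (s(o ∧ p, m) ∧ o)))) ∧ (m ∧ o))
  Un-nest:  o ∧ m ∧ k ∧ o ∧ s(o ∧ p, m) ∧ o ∧ m ∧ o
  Inside:  s(o ∧ p, m)  →  s(p, m)
  Units out:  drop o (×4)
  Sort arguments:  k ∧ m ∧ m ∧ s(p, m)
  Rebuild:  r(k ∧ k ∧ p ∧ q ∧ q, k ∧ m ∧ m ∧ s(p, m), s(r(k, p, p), k ∧ k ∧ k ∧ q))
Right:  r((s(p, o ∧ m) ∧ (o ∧ m)) ∧ (k ∧ m), o ∧ (o ∧ k) ∧ (p ∧ o) ∧ q ∧ k ∧ q, s(r(k, p ∧ o, o ∧ p), q ∧ (k ∧ k) ∧ (o ∧ k))) ∧ o
  Simplify inside:  r((s(p, o ∧ m) ∧ (o ∧ m)) ∧ (k ∧ m), o ∧ (o ∧ k) ∧ (p ∧ o) ∧ q ∧ k ∧ q, s(r(k, p ∧ o, o ∧ p), q ∧ (k ∧ k) ∧ (o ∧ k)))  →  r(k ∧ m ∧ m ∧ s(p, m), k ∧ k ∧ p ∧ q ∧ q, s(r(k, p, p), k ∧ k ∧ k ∧ q))
  Units out:  drop o
  Sort:  r(k ∧ m ∧ m ∧ s(p, m), k ∧ k ∧ p ∧ q ∧ q, s(r(k, p, p), k ∧ k ∧ k ∧ q))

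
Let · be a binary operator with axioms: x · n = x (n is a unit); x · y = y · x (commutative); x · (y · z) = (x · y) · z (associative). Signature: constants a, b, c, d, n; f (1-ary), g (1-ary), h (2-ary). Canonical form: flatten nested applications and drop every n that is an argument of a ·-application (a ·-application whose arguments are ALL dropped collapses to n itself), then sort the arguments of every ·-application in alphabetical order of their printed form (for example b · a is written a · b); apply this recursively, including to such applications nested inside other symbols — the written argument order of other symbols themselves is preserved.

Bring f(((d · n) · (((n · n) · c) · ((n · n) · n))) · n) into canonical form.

Answer: f(c · d)

Derivation:
Descend into:  ((d · n) · (((n · n) · c) · ((n · n) · n))) · n
Flatten:  d · n · n · n · c · n · n · n · n
Units out:  drop n (×7)
Sort:  c · d
Put back:  f(c · d)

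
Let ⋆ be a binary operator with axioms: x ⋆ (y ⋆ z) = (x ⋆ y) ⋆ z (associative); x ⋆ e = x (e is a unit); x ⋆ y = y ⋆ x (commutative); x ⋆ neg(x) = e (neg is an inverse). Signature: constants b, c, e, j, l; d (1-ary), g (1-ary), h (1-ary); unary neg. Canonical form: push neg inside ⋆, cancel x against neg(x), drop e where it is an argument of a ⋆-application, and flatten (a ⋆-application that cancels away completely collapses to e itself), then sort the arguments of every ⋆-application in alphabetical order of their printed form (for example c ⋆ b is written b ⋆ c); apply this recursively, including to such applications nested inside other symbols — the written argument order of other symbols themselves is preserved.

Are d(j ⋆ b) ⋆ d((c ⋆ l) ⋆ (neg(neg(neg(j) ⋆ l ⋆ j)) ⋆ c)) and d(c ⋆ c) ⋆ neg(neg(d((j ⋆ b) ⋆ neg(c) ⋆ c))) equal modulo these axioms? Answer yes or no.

Left:  d(j ⋆ b) ⋆ d((c ⋆ l) ⋆ (neg(neg(neg(j) ⋆ l ⋆ j)) ⋆ c))
  Push neg inside:  distribute neg over ⋆ and collapse double neg
  Combine occurrences:  d(b ⋆ j) ⋆ d(c ⋆ c ⋆ l ⋆ l)
Right:  d(c ⋆ c) ⋆ neg(neg(d((j ⋆ b) ⋆ neg(c) ⋆ c)))
  Push neg inside:  distribute neg over ⋆ and collapse double neg
  Combine occurrences:  d(c ⋆ c) ⋆ d(b ⋆ j)
  Order the arguments:  d(b ⋆ j) ⋆ d(c ⋆ c)

Answer: no — d(b ⋆ j) ⋆ d(c ⋆ c ⋆ l ⋆ l) vs d(b ⋆ j) ⋆ d(c ⋆ c)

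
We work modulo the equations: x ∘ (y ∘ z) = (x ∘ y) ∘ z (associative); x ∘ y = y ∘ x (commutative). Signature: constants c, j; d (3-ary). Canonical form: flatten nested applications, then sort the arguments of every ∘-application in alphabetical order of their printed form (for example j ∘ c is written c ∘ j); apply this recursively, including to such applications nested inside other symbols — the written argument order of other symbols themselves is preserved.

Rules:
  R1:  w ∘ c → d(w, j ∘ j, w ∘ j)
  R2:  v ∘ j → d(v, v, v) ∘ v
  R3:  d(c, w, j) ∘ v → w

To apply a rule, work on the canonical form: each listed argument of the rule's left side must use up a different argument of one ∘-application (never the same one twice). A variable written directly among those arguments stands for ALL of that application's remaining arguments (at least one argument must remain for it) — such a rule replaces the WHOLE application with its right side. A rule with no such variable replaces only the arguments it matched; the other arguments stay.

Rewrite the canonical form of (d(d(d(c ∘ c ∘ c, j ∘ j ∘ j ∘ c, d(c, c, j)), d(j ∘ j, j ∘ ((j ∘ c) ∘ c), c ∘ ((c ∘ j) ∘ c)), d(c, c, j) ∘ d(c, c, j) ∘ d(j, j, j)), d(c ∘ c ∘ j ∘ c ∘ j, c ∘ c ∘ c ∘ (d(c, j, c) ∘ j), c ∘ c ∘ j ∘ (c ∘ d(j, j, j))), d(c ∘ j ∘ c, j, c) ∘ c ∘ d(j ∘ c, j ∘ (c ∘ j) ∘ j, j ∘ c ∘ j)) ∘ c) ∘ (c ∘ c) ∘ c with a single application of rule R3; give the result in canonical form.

Canonical form:  c ∘ c ∘ c ∘ c ∘ d(d(d(c ∘ c ∘ c, c ∘ j ∘ j ∘ j, d(c, c, j)), d(j ∘ j, c ∘ c ∘ j ∘ j, c ∘ c ∘ c ∘ j), d(c, c, j) ∘ d(c, c, j) ∘ d(j, j, j)), d(c ∘ c ∘ c ∘ j ∘ j, c ∘ c ∘ c ∘ d(c, j, c) ∘ j, c ∘ c ∘ c ∘ d(j, j, j) ∘ j), c ∘ d(c ∘ c ∘ j, j, c) ∘ d(c ∘ j, c ∘ j ∘ j ∘ j, c ∘ j ∘ j))
Apply R3:  consuming d(c, c, j);  v := d(c, c, j) ∘ d(j, j, j), w := c
The variable takes the whole remainder — replace the entire application.
New term:  c ∘ c ∘ c ∘ c ∘ d(d(d(c ∘ c ∘ c, c ∘ j ∘ j ∘ j, d(c, c, j)), d(j ∘ j, c ∘ c ∘ j ∘ j, c ∘ c ∘ c ∘ j), c), d(c ∘ c ∘ c ∘ j ∘ j, c ∘ c ∘ c ∘ d(c, j, c) ∘ j, c ∘ c ∘ c ∘ d(j, j, j) ∘ j), c ∘ d(c ∘ c ∘ j, j, c) ∘ d(c ∘ j, c ∘ j ∘ j ∘ j, c ∘ j ∘ j))

Answer: c ∘ c ∘ c ∘ c ∘ d(d(d(c ∘ c ∘ c, c ∘ j ∘ j ∘ j, d(c, c, j)), d(j ∘ j, c ∘ c ∘ j ∘ j, c ∘ c ∘ c ∘ j), c), d(c ∘ c ∘ c ∘ j ∘ j, c ∘ c ∘ c ∘ d(c, j, c) ∘ j, c ∘ c ∘ c ∘ d(j, j, j) ∘ j), c ∘ d(c ∘ c ∘ j, j, c) ∘ d(c ∘ j, c ∘ j ∘ j ∘ j, c ∘ j ∘ j))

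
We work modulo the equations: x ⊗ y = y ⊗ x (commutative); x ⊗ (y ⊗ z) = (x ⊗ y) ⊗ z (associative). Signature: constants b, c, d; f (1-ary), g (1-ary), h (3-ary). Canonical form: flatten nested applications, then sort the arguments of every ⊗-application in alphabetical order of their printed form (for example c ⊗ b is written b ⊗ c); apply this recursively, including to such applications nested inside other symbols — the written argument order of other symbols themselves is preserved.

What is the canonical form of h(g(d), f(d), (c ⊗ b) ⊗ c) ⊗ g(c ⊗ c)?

Canonicalize subterm:  h(g(d), f(d), (c ⊗ b) ⊗ c)  →  h(g(d), f(d), b ⊗ c ⊗ c)
Sort:  g(c ⊗ c) ⊗ h(g(d), f(d), b ⊗ c ⊗ c)

Answer: g(c ⊗ c) ⊗ h(g(d), f(d), b ⊗ c ⊗ c)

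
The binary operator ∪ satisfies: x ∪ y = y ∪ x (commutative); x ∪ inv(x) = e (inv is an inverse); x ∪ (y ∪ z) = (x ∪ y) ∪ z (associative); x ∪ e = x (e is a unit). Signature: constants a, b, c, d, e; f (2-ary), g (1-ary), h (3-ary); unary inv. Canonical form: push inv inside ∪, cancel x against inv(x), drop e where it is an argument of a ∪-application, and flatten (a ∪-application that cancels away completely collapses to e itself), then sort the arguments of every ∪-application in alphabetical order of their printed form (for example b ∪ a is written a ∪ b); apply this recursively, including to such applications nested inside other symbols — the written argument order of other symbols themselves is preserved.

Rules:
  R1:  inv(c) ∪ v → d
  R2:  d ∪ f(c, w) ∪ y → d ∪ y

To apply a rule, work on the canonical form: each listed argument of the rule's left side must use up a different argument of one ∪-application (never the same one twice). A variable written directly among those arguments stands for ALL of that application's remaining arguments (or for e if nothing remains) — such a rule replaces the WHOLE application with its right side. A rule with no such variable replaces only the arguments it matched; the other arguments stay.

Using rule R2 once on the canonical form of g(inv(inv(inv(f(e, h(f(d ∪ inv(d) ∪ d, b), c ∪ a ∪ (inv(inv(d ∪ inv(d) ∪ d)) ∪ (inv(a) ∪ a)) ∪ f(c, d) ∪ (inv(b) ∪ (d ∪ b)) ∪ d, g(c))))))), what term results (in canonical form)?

Answer: g(inv(f(e, h(f(d, b), a ∪ c ∪ d ∪ d ∪ d, g(c)))))

Derivation:
Canonical form:  g(inv(f(e, h(f(d, b), a ∪ c ∪ d ∪ d ∪ d ∪ f(c, d), g(c)))))
Match R2:  consume d, f(c, d);  w := d, y := a ∪ c ∪ d ∪ d
The extension variable absorbs all remaining arguments, so the whole application is rewritten.
Result:  g(inv(f(e, h(f(d, b), a ∪ c ∪ d ∪ d ∪ d, g(c)))))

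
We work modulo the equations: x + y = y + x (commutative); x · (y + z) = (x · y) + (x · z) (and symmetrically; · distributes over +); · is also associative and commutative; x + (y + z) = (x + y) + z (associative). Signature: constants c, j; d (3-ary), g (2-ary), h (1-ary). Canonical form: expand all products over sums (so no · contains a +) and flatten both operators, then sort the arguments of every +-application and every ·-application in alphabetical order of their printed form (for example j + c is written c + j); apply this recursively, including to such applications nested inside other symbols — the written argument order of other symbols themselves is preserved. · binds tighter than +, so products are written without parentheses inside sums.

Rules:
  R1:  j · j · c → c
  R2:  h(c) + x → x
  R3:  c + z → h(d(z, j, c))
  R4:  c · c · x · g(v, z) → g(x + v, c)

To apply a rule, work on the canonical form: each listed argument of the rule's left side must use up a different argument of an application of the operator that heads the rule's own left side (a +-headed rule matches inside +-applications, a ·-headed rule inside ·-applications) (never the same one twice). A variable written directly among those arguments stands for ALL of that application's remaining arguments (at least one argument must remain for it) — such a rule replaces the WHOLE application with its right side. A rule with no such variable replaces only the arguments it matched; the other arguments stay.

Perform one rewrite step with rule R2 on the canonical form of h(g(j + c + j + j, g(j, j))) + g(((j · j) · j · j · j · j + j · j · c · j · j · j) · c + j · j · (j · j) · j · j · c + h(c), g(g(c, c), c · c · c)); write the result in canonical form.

Answer: g(c · c · j · j · j · j · j + c · j · j · j · j · j · j + c · j · j · j · j · j · j, g(g(c, c), c · c · c)) + h(g(c + j + j + j, g(j, j)))

Derivation:
Canonical form:  g(c · c · j · j · j · j · j + c · j · j · j · j · j · j + c · j · j · j · j · j · j + h(c), g(g(c, c), c · c · c)) + h(g(c + j + j + j, g(j, j)))
R2 matches:  uses h(c);  x := c · c · j · j · j · j · j + c · j · j · j · j · j · j + c · j · j · j · j · j · j
The extension variable absorbs all remaining arguments, so the whole application is rewritten.
Giving:  g(c · c · j · j · j · j · j + c · j · j · j · j · j · j + c · j · j · j · j · j · j, g(g(c, c), c · c · c)) + h(g(c + j + j + j, g(j, j)))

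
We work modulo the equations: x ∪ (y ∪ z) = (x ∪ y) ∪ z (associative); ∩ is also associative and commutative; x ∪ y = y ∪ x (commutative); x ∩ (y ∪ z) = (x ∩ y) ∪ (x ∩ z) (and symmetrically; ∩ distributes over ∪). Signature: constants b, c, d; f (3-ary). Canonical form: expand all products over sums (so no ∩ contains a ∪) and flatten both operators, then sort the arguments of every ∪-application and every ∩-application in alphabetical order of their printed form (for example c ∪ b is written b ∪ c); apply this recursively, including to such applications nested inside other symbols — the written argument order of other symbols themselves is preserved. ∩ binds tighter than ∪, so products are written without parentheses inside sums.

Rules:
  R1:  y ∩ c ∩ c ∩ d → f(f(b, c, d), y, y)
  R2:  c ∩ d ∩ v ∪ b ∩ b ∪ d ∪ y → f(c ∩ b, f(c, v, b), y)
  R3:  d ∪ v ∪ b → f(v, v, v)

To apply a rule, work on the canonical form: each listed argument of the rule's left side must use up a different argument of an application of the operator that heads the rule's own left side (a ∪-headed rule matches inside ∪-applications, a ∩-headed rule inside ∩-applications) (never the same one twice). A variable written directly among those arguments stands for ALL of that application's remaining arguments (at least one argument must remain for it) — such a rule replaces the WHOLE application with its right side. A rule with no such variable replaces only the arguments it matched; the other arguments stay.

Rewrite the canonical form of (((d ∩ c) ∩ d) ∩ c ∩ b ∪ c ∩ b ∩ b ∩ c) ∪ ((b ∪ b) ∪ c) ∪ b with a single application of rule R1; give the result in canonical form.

Answer: b ∪ b ∪ b ∪ b ∩ b ∩ c ∩ c ∪ c ∪ f(f(b, c, d), b ∩ d, b ∩ d)

Derivation:
Canonical form:  b ∪ b ∪ b ∪ b ∩ b ∩ c ∩ c ∪ b ∩ c ∩ c ∩ d ∩ d ∪ c
Apply R1:  consuming c, c, d;  y := b ∩ d
The extension variable absorbs all remaining arguments, so the whole application is rewritten.
Result:  b ∪ b ∪ b ∪ b ∩ b ∩ c ∩ c ∪ c ∪ f(f(b, c, d), b ∩ d, b ∩ d)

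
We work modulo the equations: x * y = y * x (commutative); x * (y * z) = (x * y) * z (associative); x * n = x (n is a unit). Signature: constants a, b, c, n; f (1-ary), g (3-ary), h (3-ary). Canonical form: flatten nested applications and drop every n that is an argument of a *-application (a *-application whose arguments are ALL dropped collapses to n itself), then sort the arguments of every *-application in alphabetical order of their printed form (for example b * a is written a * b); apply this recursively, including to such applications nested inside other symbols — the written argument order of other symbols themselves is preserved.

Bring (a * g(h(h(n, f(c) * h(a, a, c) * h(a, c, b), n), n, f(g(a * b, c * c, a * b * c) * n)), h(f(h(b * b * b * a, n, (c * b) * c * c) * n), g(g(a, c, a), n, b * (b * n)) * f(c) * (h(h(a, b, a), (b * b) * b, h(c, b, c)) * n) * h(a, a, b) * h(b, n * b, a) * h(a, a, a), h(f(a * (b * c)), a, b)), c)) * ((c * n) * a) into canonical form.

Answer: a * a * c * g(h(h(n, f(c) * h(a, a, c) * h(a, c, b), n), n, f(g(a * b, c * c, a * b * c))), h(f(h(a * b * b * b, n, b * c * c * c)), f(c) * g(g(a, c, a), n, b * b) * h(a, a, a) * h(a, a, b) * h(b, b, a) * h(h(a, b, a), b * b * b, h(c, b, c)), h(f(a * b * c), a, b)), c)

Derivation:
Flatten:  a * g(h(h(n, f(c) * h(a, a, c) * h(a, c, b), n), n, f(g(a * b, c * c, a * b * c) * n)), h(f(h(b * b * b * a, n, (c * b) * c * c) * n), g(g(a, c, a), n, b * (b * n)) * f(c) * (h(h(a, b, a), (b * b) * b, h(c, b, c)) * n) * h(a, a, b) * h(b, n * b, a) * h(a, a, a), h(f(a * (b * c)), a, b)), c) * c * n * a
Canonicalize subterm:  g(h(h(n, f(c) * h(a, a, c) * h(a, c, b), n), n, f(g(a * b, c * c, a * b * c) * n)), h(f(h(b * b * b * a, n, (c * b) * c * c) * n), g(g(a, c, a), n, b * (b * n)) * f(c) * (h(h(a, b, a), (b * b) * b, h(c, b, c)) * n) * h(a, a, b) * h(b, n * b, a) * h(a, a, a), h(f(a * (b * c)), a, b)), c)  →  g(h(h(n, f(c) * h(a, a, c) * h(a, c, b), n), n, f(g(a * b, c * c, a * b * c))), h(f(h(a * b * b * b, n, b * c * c * c)), f(c) * g(g(a, c, a), n, b * b) * h(a, a, a) * h(a, a, b) * h(b, b, a) * h(h(a, b, a), b * b * b, h(c, b, c)), h(f(a * b * c), a, b)), c)
Unit:  drop n
Order the arguments:  a * a * c * g(h(h(n, f(c) * h(a, a, c) * h(a, c, b), n), n, f(g(a * b, c * c, a * b * c))), h(f(h(a * b * b * b, n, b * c * c * c)), f(c) * g(g(a, c, a), n, b * b) * h(a, a, a) * h(a, a, b) * h(b, b, a) * h(h(a, b, a), b * b * b, h(c, b, c)), h(f(a * b * c), a, b)), c)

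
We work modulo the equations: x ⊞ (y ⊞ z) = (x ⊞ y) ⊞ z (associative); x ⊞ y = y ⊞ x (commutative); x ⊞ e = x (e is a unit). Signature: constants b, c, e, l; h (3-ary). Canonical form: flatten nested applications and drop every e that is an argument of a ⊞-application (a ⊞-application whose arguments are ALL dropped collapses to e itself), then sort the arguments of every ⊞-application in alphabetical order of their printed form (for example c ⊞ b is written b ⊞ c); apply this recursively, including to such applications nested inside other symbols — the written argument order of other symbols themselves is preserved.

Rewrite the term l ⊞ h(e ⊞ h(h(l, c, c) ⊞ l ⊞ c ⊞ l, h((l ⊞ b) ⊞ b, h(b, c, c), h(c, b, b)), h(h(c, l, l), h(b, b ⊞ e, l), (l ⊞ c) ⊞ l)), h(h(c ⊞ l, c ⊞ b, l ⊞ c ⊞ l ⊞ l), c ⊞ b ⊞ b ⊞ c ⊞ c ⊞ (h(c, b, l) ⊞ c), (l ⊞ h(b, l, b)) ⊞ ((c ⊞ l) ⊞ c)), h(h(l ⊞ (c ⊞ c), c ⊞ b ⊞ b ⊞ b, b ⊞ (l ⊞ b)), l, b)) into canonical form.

Inside:  h(e ⊞ h(h(l, c, c) ⊞ l ⊞ c ⊞ l, h((l ⊞ b) ⊞ b, h(b, c, c), h(c, b, b)), h(h(c, l, l), h(b, b ⊞ e, l), (l ⊞ c) ⊞ l)), h(h(c ⊞ l, c ⊞ b, l ⊞ c ⊞ l ⊞ l), c ⊞ b ⊞ b ⊞ c ⊞ c ⊞ (h(c, b, l) ⊞ c), (l ⊞ h(b, l, b)) ⊞ ((c ⊞ l) ⊞ c)), h(h(l ⊞ (c ⊞ c), c ⊞ b ⊞ b ⊞ b, b ⊞ (l ⊞ b)), l, b))  →  h(h(c ⊞ h(l, c, c) ⊞ l ⊞ l, h(b ⊞ b ⊞ l, h(b, c, c), h(c, b, b)), h(h(c, l, l), h(b, b, l), c ⊞ l ⊞ l)), h(h(c ⊞ l, b ⊞ c, c ⊞ l ⊞ l ⊞ l), b ⊞ b ⊞ c ⊞ c ⊞ c ⊞ c ⊞ h(c, b, l), c ⊞ c ⊞ h(b, l, b) ⊞ l ⊞ l), h(h(c ⊞ c ⊞ l, b ⊞ b ⊞ b ⊞ c, b ⊞ b ⊞ l), l, b))
Sort arguments:  h(h(c ⊞ h(l, c, c) ⊞ l ⊞ l, h(b ⊞ b ⊞ l, h(b, c, c), h(c, b, b)), h(h(c, l, l), h(b, b, l), c ⊞ l ⊞ l)), h(h(c ⊞ l, b ⊞ c, c ⊞ l ⊞ l ⊞ l), b ⊞ b ⊞ c ⊞ c ⊞ c ⊞ c ⊞ h(c, b, l), c ⊞ c ⊞ h(b, l, b) ⊞ l ⊞ l), h(h(c ⊞ c ⊞ l, b ⊞ b ⊞ b ⊞ c, b ⊞ b ⊞ l), l, b)) ⊞ l

Answer: h(h(c ⊞ h(l, c, c) ⊞ l ⊞ l, h(b ⊞ b ⊞ l, h(b, c, c), h(c, b, b)), h(h(c, l, l), h(b, b, l), c ⊞ l ⊞ l)), h(h(c ⊞ l, b ⊞ c, c ⊞ l ⊞ l ⊞ l), b ⊞ b ⊞ c ⊞ c ⊞ c ⊞ c ⊞ h(c, b, l), c ⊞ c ⊞ h(b, l, b) ⊞ l ⊞ l), h(h(c ⊞ c ⊞ l, b ⊞ b ⊞ b ⊞ c, b ⊞ b ⊞ l), l, b)) ⊞ l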